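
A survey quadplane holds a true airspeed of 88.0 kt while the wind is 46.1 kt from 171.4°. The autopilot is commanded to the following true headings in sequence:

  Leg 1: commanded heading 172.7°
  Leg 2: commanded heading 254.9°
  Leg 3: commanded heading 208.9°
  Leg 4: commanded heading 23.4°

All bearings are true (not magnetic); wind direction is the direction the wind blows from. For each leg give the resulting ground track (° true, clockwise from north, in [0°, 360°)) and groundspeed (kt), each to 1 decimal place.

Leg 1: heading 172.7°; drift +1.4° → track 174.1°, groundspeed 41.9 kt
Leg 2: heading 254.9°; drift +29.0° → track 283.9°, groundspeed 94.6 kt
Leg 3: heading 208.9°; drift +28.6° → track 237.5°, groundspeed 58.6 kt
Leg 4: heading 23.4°; drift -10.9° → track 12.5°, groundspeed 129.4 kt

Leg 1: track=174.1°, groundspeed=41.9 kt
Leg 2: track=283.9°, groundspeed=94.6 kt
Leg 3: track=237.5°, groundspeed=58.6 kt
Leg 4: track=12.5°, groundspeed=129.4 kt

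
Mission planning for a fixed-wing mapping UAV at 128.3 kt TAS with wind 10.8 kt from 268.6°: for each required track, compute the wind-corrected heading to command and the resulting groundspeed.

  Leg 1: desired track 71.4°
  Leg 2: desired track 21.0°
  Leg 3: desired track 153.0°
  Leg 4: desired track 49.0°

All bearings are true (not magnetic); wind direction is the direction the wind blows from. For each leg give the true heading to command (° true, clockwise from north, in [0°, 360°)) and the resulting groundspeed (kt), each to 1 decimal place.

Leg 1: desired track 71.4°; wind correction -1.4° → command heading 70.0°, groundspeed 138.6 kt
Leg 2: desired track 21.0°; wind correction -4.5° → command heading 16.5°, groundspeed 132.0 kt
Leg 3: desired track 153.0°; wind correction +4.4° → command heading 157.4°, groundspeed 132.6 kt
Leg 4: desired track 49.0°; wind correction -3.1° → command heading 45.9°, groundspeed 136.4 kt

Leg 1: heading=70.0°, groundspeed=138.6 kt
Leg 2: heading=16.5°, groundspeed=132.0 kt
Leg 3: heading=157.4°, groundspeed=132.6 kt
Leg 4: heading=45.9°, groundspeed=136.4 kt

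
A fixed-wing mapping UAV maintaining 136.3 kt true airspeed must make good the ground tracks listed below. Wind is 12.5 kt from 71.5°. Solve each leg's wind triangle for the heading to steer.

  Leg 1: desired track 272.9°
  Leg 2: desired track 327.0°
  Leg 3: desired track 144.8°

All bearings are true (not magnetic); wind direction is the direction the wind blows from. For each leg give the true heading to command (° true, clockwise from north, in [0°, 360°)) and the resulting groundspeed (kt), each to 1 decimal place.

Leg 1: desired track 272.9°; wind correction +1.9° → command heading 274.8°, groundspeed 147.9 kt
Leg 2: desired track 327.0°; wind correction +5.1° → command heading 332.1°, groundspeed 138.9 kt
Leg 3: desired track 144.8°; wind correction -5.0° → command heading 139.8°, groundspeed 132.2 kt

Leg 1: heading=274.8°, groundspeed=147.9 kt
Leg 2: heading=332.1°, groundspeed=138.9 kt
Leg 3: heading=139.8°, groundspeed=132.2 kt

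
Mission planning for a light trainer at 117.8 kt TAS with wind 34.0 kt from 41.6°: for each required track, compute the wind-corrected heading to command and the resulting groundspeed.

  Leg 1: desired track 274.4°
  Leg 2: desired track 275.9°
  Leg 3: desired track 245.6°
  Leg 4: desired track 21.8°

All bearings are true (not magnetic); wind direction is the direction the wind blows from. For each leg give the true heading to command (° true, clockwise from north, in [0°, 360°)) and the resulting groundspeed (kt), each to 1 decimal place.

Leg 1: desired track 274.4°; wind correction +13.3° → command heading 287.7°, groundspeed 135.2 kt
Leg 2: desired track 275.9°; wind correction +13.6° → command heading 289.5°, groundspeed 134.4 kt
Leg 3: desired track 245.6°; wind correction +6.7° → command heading 252.3°, groundspeed 148.0 kt
Leg 4: desired track 21.8°; wind correction +5.6° → command heading 27.4°, groundspeed 85.2 kt

Leg 1: heading=287.7°, groundspeed=135.2 kt
Leg 2: heading=289.5°, groundspeed=134.4 kt
Leg 3: heading=252.3°, groundspeed=148.0 kt
Leg 4: heading=27.4°, groundspeed=85.2 kt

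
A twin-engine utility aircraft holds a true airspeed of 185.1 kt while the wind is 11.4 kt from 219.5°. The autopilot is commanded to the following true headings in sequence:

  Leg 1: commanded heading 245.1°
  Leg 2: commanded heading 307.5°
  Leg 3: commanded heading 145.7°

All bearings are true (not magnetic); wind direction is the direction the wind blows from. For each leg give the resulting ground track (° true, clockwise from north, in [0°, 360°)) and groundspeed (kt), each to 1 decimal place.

Leg 1: heading 245.1°; drift +1.6° → track 246.7°, groundspeed 174.9 kt
Leg 2: heading 307.5°; drift +3.5° → track 311.0°, groundspeed 185.1 kt
Leg 3: heading 145.7°; drift -3.4° → track 142.3°, groundspeed 182.2 kt

Leg 1: track=246.7°, groundspeed=174.9 kt
Leg 2: track=311.0°, groundspeed=185.1 kt
Leg 3: track=142.3°, groundspeed=182.2 kt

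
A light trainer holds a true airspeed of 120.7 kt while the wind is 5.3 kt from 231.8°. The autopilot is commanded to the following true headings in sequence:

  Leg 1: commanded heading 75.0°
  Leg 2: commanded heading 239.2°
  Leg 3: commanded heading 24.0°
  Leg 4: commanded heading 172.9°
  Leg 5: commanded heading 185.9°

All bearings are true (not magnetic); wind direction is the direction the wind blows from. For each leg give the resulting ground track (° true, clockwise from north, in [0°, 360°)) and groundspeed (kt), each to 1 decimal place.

Leg 1: track=74.0°, groundspeed=125.6 kt
Leg 2: track=239.5°, groundspeed=115.4 kt
Leg 3: track=25.1°, groundspeed=125.4 kt
Leg 4: track=170.7°, groundspeed=118.0 kt
Leg 5: track=184.0°, groundspeed=117.1 kt

Leg 1: heading 75.0°; drift -1.0° → track 74.0°, groundspeed 125.6 kt
Leg 2: heading 239.2°; drift +0.3° → track 239.5°, groundspeed 115.4 kt
Leg 3: heading 24.0°; drift +1.1° → track 25.1°, groundspeed 125.4 kt
Leg 4: heading 172.9°; drift -2.2° → track 170.7°, groundspeed 118.0 kt
Leg 5: heading 185.9°; drift -1.9° → track 184.0°, groundspeed 117.1 kt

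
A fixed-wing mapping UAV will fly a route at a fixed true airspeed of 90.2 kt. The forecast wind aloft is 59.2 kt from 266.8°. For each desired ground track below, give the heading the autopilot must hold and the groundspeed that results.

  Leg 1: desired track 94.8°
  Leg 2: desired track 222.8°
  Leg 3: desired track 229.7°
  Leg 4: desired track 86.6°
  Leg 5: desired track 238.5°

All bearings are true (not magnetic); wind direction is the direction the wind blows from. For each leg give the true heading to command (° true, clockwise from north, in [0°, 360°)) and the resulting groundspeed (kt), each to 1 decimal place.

Leg 1: desired track 94.8°; wind correction +5.2° → command heading 100.0°, groundspeed 148.4 kt
Leg 2: desired track 222.8°; wind correction +27.1° → command heading 249.9°, groundspeed 37.7 kt
Leg 3: desired track 229.7°; wind correction +23.3° → command heading 253.0°, groundspeed 35.6 kt
Leg 4: desired track 86.6°; wind correction -0.1° → command heading 86.5°, groundspeed 149.4 kt
Leg 5: desired track 238.5°; wind correction +18.1° → command heading 256.6°, groundspeed 33.6 kt

Leg 1: heading=100.0°, groundspeed=148.4 kt
Leg 2: heading=249.9°, groundspeed=37.7 kt
Leg 3: heading=253.0°, groundspeed=35.6 kt
Leg 4: heading=86.5°, groundspeed=149.4 kt
Leg 5: heading=256.6°, groundspeed=33.6 kt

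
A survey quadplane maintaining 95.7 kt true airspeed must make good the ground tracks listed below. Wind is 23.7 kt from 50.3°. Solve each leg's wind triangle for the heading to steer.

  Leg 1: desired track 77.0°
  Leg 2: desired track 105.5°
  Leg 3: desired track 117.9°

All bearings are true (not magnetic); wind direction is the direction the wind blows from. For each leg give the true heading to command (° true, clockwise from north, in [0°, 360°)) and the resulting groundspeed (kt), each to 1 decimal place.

Leg 1: desired track 77.0°; wind correction -6.4° → command heading 70.6°, groundspeed 73.9 kt
Leg 2: desired track 105.5°; wind correction -11.7° → command heading 93.8°, groundspeed 80.2 kt
Leg 3: desired track 117.9°; wind correction -13.2° → command heading 104.7°, groundspeed 84.1 kt

Leg 1: heading=70.6°, groundspeed=73.9 kt
Leg 2: heading=93.8°, groundspeed=80.2 kt
Leg 3: heading=104.7°, groundspeed=84.1 kt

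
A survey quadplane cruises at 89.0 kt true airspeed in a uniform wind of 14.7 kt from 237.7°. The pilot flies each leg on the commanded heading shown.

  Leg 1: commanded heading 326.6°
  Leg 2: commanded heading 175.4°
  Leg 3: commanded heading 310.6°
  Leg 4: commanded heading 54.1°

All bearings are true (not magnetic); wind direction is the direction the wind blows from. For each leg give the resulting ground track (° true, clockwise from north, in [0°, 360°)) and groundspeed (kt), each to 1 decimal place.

Leg 1: track=336.0°, groundspeed=89.9 kt
Leg 2: track=166.4°, groundspeed=83.2 kt
Leg 3: track=320.0°, groundspeed=85.8 kt
Leg 4: track=54.6°, groundspeed=103.7 kt

Leg 1: heading 326.6°; drift +9.4° → track 336.0°, groundspeed 89.9 kt
Leg 2: heading 175.4°; drift -9.0° → track 166.4°, groundspeed 83.2 kt
Leg 3: heading 310.6°; drift +9.4° → track 320.0°, groundspeed 85.8 kt
Leg 4: heading 54.1°; drift +0.5° → track 54.6°, groundspeed 103.7 kt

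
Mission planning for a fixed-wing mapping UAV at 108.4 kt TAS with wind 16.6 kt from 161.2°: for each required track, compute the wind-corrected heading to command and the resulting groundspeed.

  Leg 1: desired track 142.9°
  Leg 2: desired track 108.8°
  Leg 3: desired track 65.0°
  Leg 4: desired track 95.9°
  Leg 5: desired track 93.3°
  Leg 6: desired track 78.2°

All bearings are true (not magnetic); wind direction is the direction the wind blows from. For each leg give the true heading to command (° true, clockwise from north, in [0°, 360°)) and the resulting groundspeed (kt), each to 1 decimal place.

Leg 1: heading=145.7°, groundspeed=92.5 kt
Leg 2: heading=115.8°, groundspeed=97.5 kt
Leg 3: heading=73.8°, groundspeed=108.9 kt
Leg 4: heading=103.9°, groundspeed=100.4 kt
Leg 5: heading=101.5°, groundspeed=101.1 kt
Leg 6: heading=86.9°, groundspeed=105.1 kt

Leg 1: desired track 142.9°; wind correction +2.8° → command heading 145.7°, groundspeed 92.5 kt
Leg 2: desired track 108.8°; wind correction +7.0° → command heading 115.8°, groundspeed 97.5 kt
Leg 3: desired track 65.0°; wind correction +8.8° → command heading 73.8°, groundspeed 108.9 kt
Leg 4: desired track 95.9°; wind correction +8.0° → command heading 103.9°, groundspeed 100.4 kt
Leg 5: desired track 93.3°; wind correction +8.2° → command heading 101.5°, groundspeed 101.1 kt
Leg 6: desired track 78.2°; wind correction +8.7° → command heading 86.9°, groundspeed 105.1 kt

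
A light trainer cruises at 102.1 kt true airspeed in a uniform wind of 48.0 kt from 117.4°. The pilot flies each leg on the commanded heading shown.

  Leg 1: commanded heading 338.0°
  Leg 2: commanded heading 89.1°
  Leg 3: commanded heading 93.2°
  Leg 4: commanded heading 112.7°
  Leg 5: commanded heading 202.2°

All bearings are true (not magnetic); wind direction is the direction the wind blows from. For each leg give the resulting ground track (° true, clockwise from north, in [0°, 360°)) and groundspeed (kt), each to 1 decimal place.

Leg 1: heading 338.0°; drift -12.7° → track 325.3°, groundspeed 142.0 kt
Leg 2: heading 89.1°; drift -20.8° → track 68.3°, groundspeed 64.0 kt
Leg 3: heading 93.2°; drift -18.6° → track 74.6°, groundspeed 61.5 kt
Leg 4: heading 112.7°; drift -4.1° → track 108.6°, groundspeed 54.4 kt
Leg 5: heading 202.2°; drift +26.1° → track 228.3°, groundspeed 108.8 kt

Leg 1: track=325.3°, groundspeed=142.0 kt
Leg 2: track=68.3°, groundspeed=64.0 kt
Leg 3: track=74.6°, groundspeed=61.5 kt
Leg 4: track=108.6°, groundspeed=54.4 kt
Leg 5: track=228.3°, groundspeed=108.8 kt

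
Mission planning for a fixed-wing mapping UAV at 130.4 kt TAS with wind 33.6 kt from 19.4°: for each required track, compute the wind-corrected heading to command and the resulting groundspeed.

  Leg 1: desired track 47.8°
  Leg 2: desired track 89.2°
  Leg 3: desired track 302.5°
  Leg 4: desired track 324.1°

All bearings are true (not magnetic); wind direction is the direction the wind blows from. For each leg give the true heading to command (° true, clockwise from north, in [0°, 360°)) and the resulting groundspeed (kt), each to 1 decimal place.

Leg 1: desired track 47.8°; wind correction -7.0° → command heading 40.8°, groundspeed 99.9 kt
Leg 2: desired track 89.2°; wind correction -14.0° → command heading 75.2°, groundspeed 114.9 kt
Leg 3: desired track 302.5°; wind correction +14.5° → command heading 317.0°, groundspeed 118.6 kt
Leg 4: desired track 324.1°; wind correction +12.2° → command heading 336.3°, groundspeed 108.3 kt

Leg 1: heading=40.8°, groundspeed=99.9 kt
Leg 2: heading=75.2°, groundspeed=114.9 kt
Leg 3: heading=317.0°, groundspeed=118.6 kt
Leg 4: heading=336.3°, groundspeed=108.3 kt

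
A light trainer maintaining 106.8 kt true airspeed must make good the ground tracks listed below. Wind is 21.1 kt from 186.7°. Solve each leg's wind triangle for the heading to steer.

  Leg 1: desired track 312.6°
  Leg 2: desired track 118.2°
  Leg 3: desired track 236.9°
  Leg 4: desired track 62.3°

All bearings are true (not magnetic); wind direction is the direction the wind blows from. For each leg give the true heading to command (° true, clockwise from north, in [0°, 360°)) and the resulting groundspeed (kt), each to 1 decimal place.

Leg 1: heading=303.4°, groundspeed=117.8 kt
Leg 2: heading=128.8°, groundspeed=97.2 kt
Leg 3: heading=228.2°, groundspeed=92.1 kt
Leg 4: heading=71.7°, groundspeed=117.3 kt

Leg 1: desired track 312.6°; wind correction -9.2° → command heading 303.4°, groundspeed 117.8 kt
Leg 2: desired track 118.2°; wind correction +10.6° → command heading 128.8°, groundspeed 97.2 kt
Leg 3: desired track 236.9°; wind correction -8.7° → command heading 228.2°, groundspeed 92.1 kt
Leg 4: desired track 62.3°; wind correction +9.4° → command heading 71.7°, groundspeed 117.3 kt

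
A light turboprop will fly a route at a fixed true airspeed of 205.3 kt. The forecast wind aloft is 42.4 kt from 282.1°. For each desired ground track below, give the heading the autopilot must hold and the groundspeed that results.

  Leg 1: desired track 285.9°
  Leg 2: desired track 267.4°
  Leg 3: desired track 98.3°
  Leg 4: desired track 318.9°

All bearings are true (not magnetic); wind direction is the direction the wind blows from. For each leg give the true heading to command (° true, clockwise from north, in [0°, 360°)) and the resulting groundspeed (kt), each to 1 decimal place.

Leg 1: desired track 285.9°; wind correction -0.8° → command heading 285.1°, groundspeed 163.0 kt
Leg 2: desired track 267.4°; wind correction +3.0° → command heading 270.4°, groundspeed 164.0 kt
Leg 3: desired track 98.3°; wind correction -0.8° → command heading 97.5°, groundspeed 247.6 kt
Leg 4: desired track 318.9°; wind correction -7.1° → command heading 311.8°, groundspeed 169.8 kt

Leg 1: heading=285.1°, groundspeed=163.0 kt
Leg 2: heading=270.4°, groundspeed=164.0 kt
Leg 3: heading=97.5°, groundspeed=247.6 kt
Leg 4: heading=311.8°, groundspeed=169.8 kt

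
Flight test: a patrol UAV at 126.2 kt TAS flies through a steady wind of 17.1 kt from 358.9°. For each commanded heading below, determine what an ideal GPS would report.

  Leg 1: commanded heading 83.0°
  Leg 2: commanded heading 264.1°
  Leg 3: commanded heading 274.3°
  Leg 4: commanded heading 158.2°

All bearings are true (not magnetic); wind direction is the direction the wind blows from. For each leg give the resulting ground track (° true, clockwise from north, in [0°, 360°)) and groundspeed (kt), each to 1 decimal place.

Leg 1: track=90.8°, groundspeed=125.6 kt
Leg 2: track=256.5°, groundspeed=128.8 kt
Leg 3: track=266.5°, groundspeed=125.7 kt
Leg 4: track=160.6°, groundspeed=142.3 kt

Leg 1: heading 83.0°; drift +7.8° → track 90.8°, groundspeed 125.6 kt
Leg 2: heading 264.1°; drift -7.6° → track 256.5°, groundspeed 128.8 kt
Leg 3: heading 274.3°; drift -7.8° → track 266.5°, groundspeed 125.7 kt
Leg 4: heading 158.2°; drift +2.4° → track 160.6°, groundspeed 142.3 kt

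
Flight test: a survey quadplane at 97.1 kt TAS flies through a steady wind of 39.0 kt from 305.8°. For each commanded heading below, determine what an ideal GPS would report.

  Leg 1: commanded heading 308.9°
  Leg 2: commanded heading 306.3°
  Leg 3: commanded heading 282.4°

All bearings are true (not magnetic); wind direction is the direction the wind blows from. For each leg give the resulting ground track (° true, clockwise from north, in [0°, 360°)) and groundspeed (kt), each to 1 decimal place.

Leg 1: heading 308.9°; drift +2.1° → track 311.0°, groundspeed 58.2 kt
Leg 2: heading 306.3°; drift +0.3° → track 306.6°, groundspeed 58.1 kt
Leg 3: heading 282.4°; drift -14.2° → track 268.2°, groundspeed 63.2 kt

Leg 1: track=311.0°, groundspeed=58.2 kt
Leg 2: track=306.6°, groundspeed=58.1 kt
Leg 3: track=268.2°, groundspeed=63.2 kt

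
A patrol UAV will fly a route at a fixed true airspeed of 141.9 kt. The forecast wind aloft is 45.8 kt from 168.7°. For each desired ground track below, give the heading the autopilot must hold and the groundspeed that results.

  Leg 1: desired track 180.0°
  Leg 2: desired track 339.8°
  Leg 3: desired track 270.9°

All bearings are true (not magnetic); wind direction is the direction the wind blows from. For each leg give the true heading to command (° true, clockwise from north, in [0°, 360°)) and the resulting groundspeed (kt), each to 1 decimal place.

Leg 1: desired track 180.0°; wind correction -3.6° → command heading 176.4°, groundspeed 96.7 kt
Leg 2: desired track 339.8°; wind correction -2.9° → command heading 336.9°, groundspeed 187.0 kt
Leg 3: desired track 270.9°; wind correction -18.4° → command heading 252.5°, groundspeed 144.3 kt

Leg 1: heading=176.4°, groundspeed=96.7 kt
Leg 2: heading=336.9°, groundspeed=187.0 kt
Leg 3: heading=252.5°, groundspeed=144.3 kt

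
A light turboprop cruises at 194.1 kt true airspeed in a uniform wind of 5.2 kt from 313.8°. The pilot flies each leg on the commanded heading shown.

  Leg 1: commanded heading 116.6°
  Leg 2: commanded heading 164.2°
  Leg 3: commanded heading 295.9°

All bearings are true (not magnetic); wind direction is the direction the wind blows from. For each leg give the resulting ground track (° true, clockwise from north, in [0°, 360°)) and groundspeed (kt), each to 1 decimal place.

Leg 1: heading 116.6°; drift +0.4° → track 117.0°, groundspeed 199.1 kt
Leg 2: heading 164.2°; drift -0.8° → track 163.4°, groundspeed 198.6 kt
Leg 3: heading 295.9°; drift -0.5° → track 295.4°, groundspeed 189.2 kt

Leg 1: track=117.0°, groundspeed=199.1 kt
Leg 2: track=163.4°, groundspeed=198.6 kt
Leg 3: track=295.4°, groundspeed=189.2 kt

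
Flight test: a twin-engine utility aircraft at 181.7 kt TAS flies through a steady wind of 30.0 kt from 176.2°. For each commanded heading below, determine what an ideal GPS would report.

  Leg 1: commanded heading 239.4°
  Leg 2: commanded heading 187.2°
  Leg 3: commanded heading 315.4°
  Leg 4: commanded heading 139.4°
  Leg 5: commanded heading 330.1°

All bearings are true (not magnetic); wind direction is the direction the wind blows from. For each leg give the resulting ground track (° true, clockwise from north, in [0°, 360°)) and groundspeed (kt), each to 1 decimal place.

Leg 1: heading 239.4°; drift +9.0° → track 248.4°, groundspeed 170.3 kt
Leg 2: heading 187.2°; drift +2.2° → track 189.4°, groundspeed 152.4 kt
Leg 3: heading 315.4°; drift +5.5° → track 320.9°, groundspeed 205.3 kt
Leg 4: heading 139.4°; drift -6.5° → track 132.9°, groundspeed 158.7 kt
Leg 5: heading 330.1°; drift +3.6° → track 333.7°, groundspeed 209.1 kt

Leg 1: track=248.4°, groundspeed=170.3 kt
Leg 2: track=189.4°, groundspeed=152.4 kt
Leg 3: track=320.9°, groundspeed=205.3 kt
Leg 4: track=132.9°, groundspeed=158.7 kt
Leg 5: track=333.7°, groundspeed=209.1 kt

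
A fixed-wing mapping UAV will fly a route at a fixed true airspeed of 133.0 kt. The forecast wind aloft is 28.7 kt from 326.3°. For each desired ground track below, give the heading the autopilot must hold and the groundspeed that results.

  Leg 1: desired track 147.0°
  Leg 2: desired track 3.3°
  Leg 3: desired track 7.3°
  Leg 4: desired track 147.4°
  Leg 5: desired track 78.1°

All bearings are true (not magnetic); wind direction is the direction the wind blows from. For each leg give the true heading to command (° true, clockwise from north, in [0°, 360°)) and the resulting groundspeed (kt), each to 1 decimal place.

Leg 1: heading=147.2°, groundspeed=161.7 kt
Leg 2: heading=355.8°, groundspeed=109.0 kt
Leg 3: heading=359.2°, groundspeed=110.0 kt
Leg 4: heading=147.6°, groundspeed=161.7 kt
Leg 5: heading=66.5°, groundspeed=141.0 kt

Leg 1: desired track 147.0°; wind correction +0.2° → command heading 147.2°, groundspeed 161.7 kt
Leg 2: desired track 3.3°; wind correction -7.5° → command heading 355.8°, groundspeed 109.0 kt
Leg 3: desired track 7.3°; wind correction -8.1° → command heading 359.2°, groundspeed 110.0 kt
Leg 4: desired track 147.4°; wind correction +0.2° → command heading 147.6°, groundspeed 161.7 kt
Leg 5: desired track 78.1°; wind correction -11.6° → command heading 66.5°, groundspeed 141.0 kt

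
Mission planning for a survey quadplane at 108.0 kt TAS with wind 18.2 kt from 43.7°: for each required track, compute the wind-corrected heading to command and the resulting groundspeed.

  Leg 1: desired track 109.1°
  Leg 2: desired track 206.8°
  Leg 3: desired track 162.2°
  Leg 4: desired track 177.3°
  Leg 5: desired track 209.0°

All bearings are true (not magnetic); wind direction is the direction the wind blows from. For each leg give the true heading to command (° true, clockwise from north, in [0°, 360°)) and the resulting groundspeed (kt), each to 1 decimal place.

Leg 1: desired track 109.1°; wind correction -8.8° → command heading 100.3°, groundspeed 99.1 kt
Leg 2: desired track 206.8°; wind correction -2.8° → command heading 204.0°, groundspeed 125.3 kt
Leg 3: desired track 162.2°; wind correction -8.5° → command heading 153.7°, groundspeed 115.5 kt
Leg 4: desired track 177.3°; wind correction -7.0° → command heading 170.3°, groundspeed 119.7 kt
Leg 5: desired track 209.0°; wind correction -2.5° → command heading 206.5°, groundspeed 125.5 kt

Leg 1: heading=100.3°, groundspeed=99.1 kt
Leg 2: heading=204.0°, groundspeed=125.3 kt
Leg 3: heading=153.7°, groundspeed=115.5 kt
Leg 4: heading=170.3°, groundspeed=119.7 kt
Leg 5: heading=206.5°, groundspeed=125.5 kt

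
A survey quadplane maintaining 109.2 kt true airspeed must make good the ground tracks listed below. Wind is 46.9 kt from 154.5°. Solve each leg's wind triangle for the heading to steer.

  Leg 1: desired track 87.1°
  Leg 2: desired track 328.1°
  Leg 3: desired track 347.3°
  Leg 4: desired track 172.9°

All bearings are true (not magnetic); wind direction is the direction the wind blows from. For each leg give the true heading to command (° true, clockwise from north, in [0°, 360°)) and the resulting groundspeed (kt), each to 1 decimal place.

Leg 1: heading=110.5°, groundspeed=82.2 kt
Leg 2: heading=325.4°, groundspeed=155.7 kt
Leg 3: heading=352.8°, groundspeed=154.4 kt
Leg 4: heading=165.1°, groundspeed=63.7 kt

Leg 1: desired track 87.1°; wind correction +23.4° → command heading 110.5°, groundspeed 82.2 kt
Leg 2: desired track 328.1°; wind correction -2.7° → command heading 325.4°, groundspeed 155.7 kt
Leg 3: desired track 347.3°; wind correction +5.5° → command heading 352.8°, groundspeed 154.4 kt
Leg 4: desired track 172.9°; wind correction -7.8° → command heading 165.1°, groundspeed 63.7 kt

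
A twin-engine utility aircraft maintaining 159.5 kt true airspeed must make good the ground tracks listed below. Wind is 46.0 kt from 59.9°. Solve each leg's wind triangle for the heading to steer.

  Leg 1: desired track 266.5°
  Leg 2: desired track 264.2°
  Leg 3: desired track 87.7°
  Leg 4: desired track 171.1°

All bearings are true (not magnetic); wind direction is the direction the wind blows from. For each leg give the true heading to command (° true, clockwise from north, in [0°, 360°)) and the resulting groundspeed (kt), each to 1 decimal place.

Leg 1: desired track 266.5°; wind correction +7.4° → command heading 273.9°, groundspeed 199.3 kt
Leg 2: desired track 264.2°; wind correction +6.8° → command heading 271.0°, groundspeed 200.3 kt
Leg 3: desired track 87.7°; wind correction -7.7° → command heading 80.0°, groundspeed 117.4 kt
Leg 4: desired track 171.1°; wind correction -15.6° → command heading 155.5°, groundspeed 170.3 kt

Leg 1: heading=273.9°, groundspeed=199.3 kt
Leg 2: heading=271.0°, groundspeed=200.3 kt
Leg 3: heading=80.0°, groundspeed=117.4 kt
Leg 4: heading=155.5°, groundspeed=170.3 kt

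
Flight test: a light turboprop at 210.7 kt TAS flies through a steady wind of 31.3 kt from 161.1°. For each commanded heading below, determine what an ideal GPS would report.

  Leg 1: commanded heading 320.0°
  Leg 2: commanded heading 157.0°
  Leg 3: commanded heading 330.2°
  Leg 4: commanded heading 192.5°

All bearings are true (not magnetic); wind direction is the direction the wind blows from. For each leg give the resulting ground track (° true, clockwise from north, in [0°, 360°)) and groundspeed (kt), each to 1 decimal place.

Leg 1: heading 320.0°; drift +2.7° → track 322.7°, groundspeed 240.2 kt
Leg 2: heading 157.0°; drift -0.7° → track 156.3°, groundspeed 179.5 kt
Leg 3: heading 330.2°; drift +1.4° → track 331.6°, groundspeed 241.5 kt
Leg 4: heading 192.5°; drift +5.1° → track 197.6°, groundspeed 184.7 kt

Leg 1: track=322.7°, groundspeed=240.2 kt
Leg 2: track=156.3°, groundspeed=179.5 kt
Leg 3: track=331.6°, groundspeed=241.5 kt
Leg 4: track=197.6°, groundspeed=184.7 kt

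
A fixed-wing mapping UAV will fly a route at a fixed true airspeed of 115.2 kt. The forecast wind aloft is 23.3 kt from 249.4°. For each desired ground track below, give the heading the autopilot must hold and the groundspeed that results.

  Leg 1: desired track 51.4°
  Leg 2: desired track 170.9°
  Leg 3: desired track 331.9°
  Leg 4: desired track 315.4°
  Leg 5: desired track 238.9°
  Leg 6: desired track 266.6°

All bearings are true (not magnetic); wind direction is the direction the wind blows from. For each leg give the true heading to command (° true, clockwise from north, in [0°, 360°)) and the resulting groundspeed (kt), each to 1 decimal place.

Leg 1: heading=47.8°, groundspeed=137.1 kt
Leg 2: heading=182.3°, groundspeed=108.3 kt
Leg 3: heading=320.3°, groundspeed=109.8 kt
Leg 4: heading=304.8°, groundspeed=103.7 kt
Leg 5: heading=241.0°, groundspeed=92.2 kt
Leg 6: heading=263.2°, groundspeed=92.7 kt

Leg 1: desired track 51.4°; wind correction -3.6° → command heading 47.8°, groundspeed 137.1 kt
Leg 2: desired track 170.9°; wind correction +11.4° → command heading 182.3°, groundspeed 108.3 kt
Leg 3: desired track 331.9°; wind correction -11.6° → command heading 320.3°, groundspeed 109.8 kt
Leg 4: desired track 315.4°; wind correction -10.6° → command heading 304.8°, groundspeed 103.7 kt
Leg 5: desired track 238.9°; wind correction +2.1° → command heading 241.0°, groundspeed 92.2 kt
Leg 6: desired track 266.6°; wind correction -3.4° → command heading 263.2°, groundspeed 92.7 kt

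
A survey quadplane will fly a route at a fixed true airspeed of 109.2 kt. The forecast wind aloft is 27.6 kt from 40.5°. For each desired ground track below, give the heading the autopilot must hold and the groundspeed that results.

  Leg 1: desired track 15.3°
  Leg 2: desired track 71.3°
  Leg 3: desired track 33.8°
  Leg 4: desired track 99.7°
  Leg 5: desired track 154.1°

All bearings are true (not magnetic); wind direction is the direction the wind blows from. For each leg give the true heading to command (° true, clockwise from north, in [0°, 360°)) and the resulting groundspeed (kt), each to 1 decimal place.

Leg 1: desired track 15.3°; wind correction +6.2° → command heading 21.5°, groundspeed 83.6 kt
Leg 2: desired track 71.3°; wind correction -7.4° → command heading 63.9°, groundspeed 84.6 kt
Leg 3: desired track 33.8°; wind correction +1.7° → command heading 35.5°, groundspeed 81.7 kt
Leg 4: desired track 99.7°; wind correction -12.5° → command heading 87.2°, groundspeed 92.5 kt
Leg 5: desired track 154.1°; wind correction -13.4° → command heading 140.7°, groundspeed 117.3 kt

Leg 1: heading=21.5°, groundspeed=83.6 kt
Leg 2: heading=63.9°, groundspeed=84.6 kt
Leg 3: heading=35.5°, groundspeed=81.7 kt
Leg 4: heading=87.2°, groundspeed=92.5 kt
Leg 5: heading=140.7°, groundspeed=117.3 kt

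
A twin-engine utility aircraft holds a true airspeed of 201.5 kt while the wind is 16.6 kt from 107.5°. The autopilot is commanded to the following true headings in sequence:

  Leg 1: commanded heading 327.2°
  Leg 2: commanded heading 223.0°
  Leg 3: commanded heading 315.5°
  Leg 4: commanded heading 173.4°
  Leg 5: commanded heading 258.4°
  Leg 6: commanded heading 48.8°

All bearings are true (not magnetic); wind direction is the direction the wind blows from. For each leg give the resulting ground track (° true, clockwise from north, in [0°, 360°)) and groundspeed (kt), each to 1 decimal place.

Leg 1: heading 327.2°; drift -2.8° → track 324.4°, groundspeed 214.5 kt
Leg 2: heading 223.0°; drift +4.1° → track 227.1°, groundspeed 209.2 kt
Leg 3: heading 315.5°; drift -2.1° → track 313.4°, groundspeed 216.3 kt
Leg 4: heading 173.4°; drift +4.4° → track 177.8°, groundspeed 195.3 kt
Leg 5: heading 258.4°; drift +2.1° → track 260.5°, groundspeed 216.2 kt
Leg 6: heading 48.8°; drift -4.2° → track 44.6°, groundspeed 193.4 kt

Leg 1: track=324.4°, groundspeed=214.5 kt
Leg 2: track=227.1°, groundspeed=209.2 kt
Leg 3: track=313.4°, groundspeed=216.3 kt
Leg 4: track=177.8°, groundspeed=195.3 kt
Leg 5: track=260.5°, groundspeed=216.2 kt
Leg 6: track=44.6°, groundspeed=193.4 kt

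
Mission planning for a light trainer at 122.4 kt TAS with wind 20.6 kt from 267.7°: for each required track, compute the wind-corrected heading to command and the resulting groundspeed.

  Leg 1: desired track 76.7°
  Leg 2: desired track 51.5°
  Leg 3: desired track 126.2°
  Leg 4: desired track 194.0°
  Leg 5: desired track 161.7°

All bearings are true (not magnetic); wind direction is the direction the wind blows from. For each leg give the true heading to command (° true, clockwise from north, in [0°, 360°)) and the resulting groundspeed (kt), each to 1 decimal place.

Leg 1: desired track 76.7°; wind correction -1.8° → command heading 74.9°, groundspeed 142.6 kt
Leg 2: desired track 51.5°; wind correction -5.7° → command heading 45.8°, groundspeed 138.4 kt
Leg 3: desired track 126.2°; wind correction +6.0° → command heading 132.2°, groundspeed 137.8 kt
Leg 4: desired track 194.0°; wind correction +9.3° → command heading 203.3°, groundspeed 115.0 kt
Leg 5: desired track 161.7°; wind correction +9.3° → command heading 171.0°, groundspeed 126.5 kt

Leg 1: heading=74.9°, groundspeed=142.6 kt
Leg 2: heading=45.8°, groundspeed=138.4 kt
Leg 3: heading=132.2°, groundspeed=137.8 kt
Leg 4: heading=203.3°, groundspeed=115.0 kt
Leg 5: heading=171.0°, groundspeed=126.5 kt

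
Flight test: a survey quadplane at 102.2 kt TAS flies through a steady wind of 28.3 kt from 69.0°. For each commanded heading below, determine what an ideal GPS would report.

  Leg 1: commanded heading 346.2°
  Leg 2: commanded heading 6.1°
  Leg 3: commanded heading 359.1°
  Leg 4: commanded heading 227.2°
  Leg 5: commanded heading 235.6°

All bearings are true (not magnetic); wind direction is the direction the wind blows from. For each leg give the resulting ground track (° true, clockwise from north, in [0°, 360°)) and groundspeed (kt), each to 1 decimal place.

Leg 1: track=330.3°, groundspeed=102.6 kt
Leg 2: track=350.3°, groundspeed=92.8 kt
Leg 3: track=343.1°, groundspeed=96.2 kt
Leg 4: track=231.9°, groundspeed=128.9 kt
Leg 5: track=238.5°, groundspeed=129.9 kt

Leg 1: heading 346.2°; drift -15.9° → track 330.3°, groundspeed 102.6 kt
Leg 2: heading 6.1°; drift -15.8° → track 350.3°, groundspeed 92.8 kt
Leg 3: heading 359.1°; drift -16.0° → track 343.1°, groundspeed 96.2 kt
Leg 4: heading 227.2°; drift +4.7° → track 231.9°, groundspeed 128.9 kt
Leg 5: heading 235.6°; drift +2.9° → track 238.5°, groundspeed 129.9 kt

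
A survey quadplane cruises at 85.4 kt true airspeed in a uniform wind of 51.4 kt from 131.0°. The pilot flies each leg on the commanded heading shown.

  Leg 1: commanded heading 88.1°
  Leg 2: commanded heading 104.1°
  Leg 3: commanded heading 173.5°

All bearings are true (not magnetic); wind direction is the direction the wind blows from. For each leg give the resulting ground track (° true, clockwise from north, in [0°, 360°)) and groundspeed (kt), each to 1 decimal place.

Leg 1: track=51.9°, groundspeed=59.2 kt
Leg 2: track=73.7°, groundspeed=45.9 kt
Leg 3: track=209.7°, groundspeed=58.8 kt

Leg 1: heading 88.1°; drift -36.2° → track 51.9°, groundspeed 59.2 kt
Leg 2: heading 104.1°; drift -30.4° → track 73.7°, groundspeed 45.9 kt
Leg 3: heading 173.5°; drift +36.2° → track 209.7°, groundspeed 58.8 kt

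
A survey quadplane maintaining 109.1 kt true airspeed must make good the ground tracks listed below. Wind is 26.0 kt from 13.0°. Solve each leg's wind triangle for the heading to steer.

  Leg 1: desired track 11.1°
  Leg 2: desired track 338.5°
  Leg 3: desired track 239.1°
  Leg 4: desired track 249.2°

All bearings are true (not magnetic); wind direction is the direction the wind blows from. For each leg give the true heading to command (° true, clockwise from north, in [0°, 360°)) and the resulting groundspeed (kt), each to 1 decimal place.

Leg 1: heading=11.6°, groundspeed=83.1 kt
Leg 2: heading=346.3°, groundspeed=86.7 kt
Leg 3: heading=249.0°, groundspeed=125.5 kt
Leg 4: heading=260.6°, groundspeed=121.4 kt

Leg 1: desired track 11.1°; wind correction +0.5° → command heading 11.6°, groundspeed 83.1 kt
Leg 2: desired track 338.5°; wind correction +7.8° → command heading 346.3°, groundspeed 86.7 kt
Leg 3: desired track 239.1°; wind correction +9.9° → command heading 249.0°, groundspeed 125.5 kt
Leg 4: desired track 249.2°; wind correction +11.4° → command heading 260.6°, groundspeed 121.4 kt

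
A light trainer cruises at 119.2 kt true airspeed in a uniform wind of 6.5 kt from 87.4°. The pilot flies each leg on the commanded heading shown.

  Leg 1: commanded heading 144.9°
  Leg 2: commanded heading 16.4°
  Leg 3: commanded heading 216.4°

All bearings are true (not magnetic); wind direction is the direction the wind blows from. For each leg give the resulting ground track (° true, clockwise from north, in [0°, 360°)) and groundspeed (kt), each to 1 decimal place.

Leg 1: heading 144.9°; drift +2.7° → track 147.6°, groundspeed 115.8 kt
Leg 2: heading 16.4°; drift -3.0° → track 13.4°, groundspeed 117.2 kt
Leg 3: heading 216.4°; drift +2.3° → track 218.7°, groundspeed 123.4 kt

Leg 1: track=147.6°, groundspeed=115.8 kt
Leg 2: track=13.4°, groundspeed=117.2 kt
Leg 3: track=218.7°, groundspeed=123.4 kt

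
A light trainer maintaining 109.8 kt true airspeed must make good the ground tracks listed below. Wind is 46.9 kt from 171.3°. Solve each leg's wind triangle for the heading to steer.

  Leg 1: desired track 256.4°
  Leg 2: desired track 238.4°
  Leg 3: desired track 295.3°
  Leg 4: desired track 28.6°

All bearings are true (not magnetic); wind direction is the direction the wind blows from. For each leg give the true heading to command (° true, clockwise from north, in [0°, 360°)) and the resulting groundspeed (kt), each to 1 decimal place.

Leg 1: desired track 256.4°; wind correction -25.2° → command heading 231.2°, groundspeed 95.4 kt
Leg 2: desired track 238.4°; wind correction -23.2° → command heading 215.2°, groundspeed 82.7 kt
Leg 3: desired track 295.3°; wind correction -20.7° → command heading 274.6°, groundspeed 128.9 kt
Leg 4: desired track 28.6°; wind correction +15.0° → command heading 43.6°, groundspeed 143.4 kt

Leg 1: heading=231.2°, groundspeed=95.4 kt
Leg 2: heading=215.2°, groundspeed=82.7 kt
Leg 3: heading=274.6°, groundspeed=128.9 kt
Leg 4: heading=43.6°, groundspeed=143.4 kt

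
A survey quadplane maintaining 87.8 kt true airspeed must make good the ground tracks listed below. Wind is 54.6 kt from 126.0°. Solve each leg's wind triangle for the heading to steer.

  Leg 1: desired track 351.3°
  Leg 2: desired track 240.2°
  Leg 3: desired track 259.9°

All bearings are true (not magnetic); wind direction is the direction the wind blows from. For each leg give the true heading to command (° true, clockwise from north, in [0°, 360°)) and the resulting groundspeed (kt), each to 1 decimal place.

Leg 1: heading=17.5°, groundspeed=117.2 kt
Leg 2: heading=205.6°, groundspeed=94.7 kt
Leg 3: heading=233.3°, groundspeed=116.4 kt

Leg 1: desired track 351.3°; wind correction +26.2° → command heading 17.5°, groundspeed 117.2 kt
Leg 2: desired track 240.2°; wind correction -34.6° → command heading 205.6°, groundspeed 94.7 kt
Leg 3: desired track 259.9°; wind correction -26.6° → command heading 233.3°, groundspeed 116.4 kt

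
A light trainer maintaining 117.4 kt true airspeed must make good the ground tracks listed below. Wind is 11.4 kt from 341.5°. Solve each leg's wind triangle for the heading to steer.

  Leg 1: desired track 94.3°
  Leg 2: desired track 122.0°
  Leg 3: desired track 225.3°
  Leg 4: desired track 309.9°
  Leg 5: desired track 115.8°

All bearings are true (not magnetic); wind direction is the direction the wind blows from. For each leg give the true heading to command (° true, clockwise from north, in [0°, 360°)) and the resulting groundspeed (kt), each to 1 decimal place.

Leg 1: desired track 94.3°; wind correction -5.1° → command heading 89.2°, groundspeed 121.3 kt
Leg 2: desired track 122.0°; wind correction -3.5° → command heading 118.5°, groundspeed 126.0 kt
Leg 3: desired track 225.3°; wind correction +5.0° → command heading 230.3°, groundspeed 122.0 kt
Leg 4: desired track 309.9°; wind correction +2.9° → command heading 312.8°, groundspeed 107.5 kt
Leg 5: desired track 115.8°; wind correction -4.0° → command heading 111.8°, groundspeed 125.1 kt

Leg 1: heading=89.2°, groundspeed=121.3 kt
Leg 2: heading=118.5°, groundspeed=126.0 kt
Leg 3: heading=230.3°, groundspeed=122.0 kt
Leg 4: heading=312.8°, groundspeed=107.5 kt
Leg 5: heading=111.8°, groundspeed=125.1 kt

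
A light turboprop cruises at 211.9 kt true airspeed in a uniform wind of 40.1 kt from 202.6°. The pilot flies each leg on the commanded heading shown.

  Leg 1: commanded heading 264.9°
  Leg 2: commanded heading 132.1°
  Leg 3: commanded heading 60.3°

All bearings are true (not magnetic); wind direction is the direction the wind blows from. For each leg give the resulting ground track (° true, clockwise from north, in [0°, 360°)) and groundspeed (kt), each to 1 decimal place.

Leg 1: track=275.3°, groundspeed=196.5 kt
Leg 2: track=121.3°, groundspeed=202.1 kt
Leg 3: track=54.6°, groundspeed=244.9 kt

Leg 1: heading 264.9°; drift +10.4° → track 275.3°, groundspeed 196.5 kt
Leg 2: heading 132.1°; drift -10.8° → track 121.3°, groundspeed 202.1 kt
Leg 3: heading 60.3°; drift -5.7° → track 54.6°, groundspeed 244.9 kt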